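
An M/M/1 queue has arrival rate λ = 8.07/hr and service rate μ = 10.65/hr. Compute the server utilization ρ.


ρ = λ/μ = 8.07/10.65 = 0.7577

Final: 0.7577


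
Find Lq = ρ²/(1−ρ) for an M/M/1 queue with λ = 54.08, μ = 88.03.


ρ = 54.08/88.03 = 0.6143
Lq = ρ²/(1−ρ) = 0.3774/0.3857 = 0.9786

Final: 0.9786


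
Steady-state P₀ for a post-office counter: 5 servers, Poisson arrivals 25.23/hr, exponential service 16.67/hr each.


a = λ/μ = 25.23/16.67 = 1.5135; ρ = a/c = 0.3027
Σ_{k=0}^{4} a^k/k! (terms k=0..4) = 1.00000 + 1.51350 + 1.14534 + 0.57782 + 0.21863 = 4.45529
Tail: a^5/(5!(1−ρ)) = 7.94160/(120·0.6973) = 0.09491
P₀ = 1/(4.45529 + 0.09491) = 1/4.55020 = 0.219771

Final: 0.219771


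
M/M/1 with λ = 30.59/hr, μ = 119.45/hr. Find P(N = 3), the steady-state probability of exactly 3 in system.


ρ = 30.59/119.45 = 0.2561
P_n = (1−ρ)·ρ^n = (1 − 0.2561)·0.2561^3 = 0.7439·0.016795 = 0.012494

Final: 0.012494


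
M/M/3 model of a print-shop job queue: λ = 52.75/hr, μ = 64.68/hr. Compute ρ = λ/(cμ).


ρ = λ/(cμ) = 52.75/(3·64.68) = 52.75/194.04 = 0.2719

Final: 0.2719


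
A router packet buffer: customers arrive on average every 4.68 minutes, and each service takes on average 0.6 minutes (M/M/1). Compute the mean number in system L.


λ = 60/4.68 = 12.8205 /hr
μ = 60/0.6 = 100.0000 /hr
ρ = λ/μ = 12.8205/100.0000 = 0.1282
L = ρ/(1−ρ) = 0.1282/0.8718 = 0.1471

Final: 0.1471


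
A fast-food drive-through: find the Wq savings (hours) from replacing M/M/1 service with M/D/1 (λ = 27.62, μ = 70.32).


ρ = 27.62/70.32 = 0.3928
Wq(M/M/1) = ρ/(μ−λ) = 0.3928/42.70 = 0.009198 hr
Wq(M/D/1) = ρ/(2(μ−λ)) = 0.004599 hr
Savings = 0.009198 − 0.004599 = 0.004599 hr

Final: 0.004599 hr


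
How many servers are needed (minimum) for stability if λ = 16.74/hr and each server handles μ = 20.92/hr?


Stability requires cμ > λ ⇔ c > λ/μ.
λ/μ = 16.74/20.92 = 0.8002
Minimum integer c = ⌊0.8002⌋ + 1 = 1
Check: 1·20.92 = 20.92 > 16.74, while 0·20.92 = 0.00 ≤ 16.74

Final: 1 servers


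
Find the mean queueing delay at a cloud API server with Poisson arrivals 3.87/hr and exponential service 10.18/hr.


ρ = 3.87/10.18 = 0.3802
Wq = ρ/(μ−λ) = 0.3802/(10.18 − 3.87) = 0.3802/6.31 = 0.06025 hr

Final: 0.06025 hr


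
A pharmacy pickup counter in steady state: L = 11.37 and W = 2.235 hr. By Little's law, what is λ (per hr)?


λ = L/W = 11.37/2.235 = 5.0872 /hr

Final: 5.0872 /hr


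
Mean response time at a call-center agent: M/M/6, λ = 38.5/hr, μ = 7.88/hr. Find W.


a = 4.8858; ρ = 0.8143; P₀ = 0.005378
Lq = P₀·a^c·ρ/(c!(1−ρ)²) = 2.39919
Wq = Lq/λ = 2.39919/38.5 = 0.06232 hr
W = Wq + 1/μ = 0.06232 + 0.12690 = 0.18922 hr

Final: 0.18922 hr


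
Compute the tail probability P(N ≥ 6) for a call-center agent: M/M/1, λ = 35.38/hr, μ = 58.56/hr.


ρ = 35.38/58.56 = 0.6042
P(N ≥ n) = ρ^n = 0.6042^6 = 0.048634

Final: 0.048634


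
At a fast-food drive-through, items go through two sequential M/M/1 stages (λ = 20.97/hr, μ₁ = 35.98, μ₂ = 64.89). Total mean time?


Each node sees arrival rate λ = 20.97/hr (tandem ⇒ throughput preserved).
W₁ = 1/(μ₁−λ) = 1/(35.98−20.97) = 0.06662 hr
W₂ = 1/(μ₂−λ) = 1/(64.89−20.97) = 0.02277 hr
W_total = W₁ + W₂ = 0.06662 + 0.02277 = 0.08939 hr

Final: 0.08939 hr


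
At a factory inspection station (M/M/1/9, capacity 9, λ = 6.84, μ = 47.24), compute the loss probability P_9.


ρ = λ/μ = 6.84/47.24 = 0.1448
P_K = (1−ρ)ρ^K/(1−ρ^(K+1)) = (0.8552·0.00000002797)/(1 − 0.000000004050)
= 0.00000002392/1.000000 = 0.00000002392

Final: 0.00000002392


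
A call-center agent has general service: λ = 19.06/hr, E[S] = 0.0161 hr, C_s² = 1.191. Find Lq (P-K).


ρ = λ·E[S] = 19.06·0.0161 = 0.3069
Lq = ρ²(1+C_s²)/(2(1−ρ)) = 0.09417·(1+1.191)/(2·0.6931)
= 0.09417·2.1910/1.3863 = 0.14883

Final: 0.14883


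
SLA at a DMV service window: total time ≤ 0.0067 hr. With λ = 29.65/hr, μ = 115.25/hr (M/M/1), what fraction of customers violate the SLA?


W ~ Exponential(μ−λ) for M/M/1.
μ − λ = 115.25 − 29.65 = 85.6000
P(W > t) = e^{−(μ−λ)t} = e^{−0.5735} = 0.563538

Final: 0.563538


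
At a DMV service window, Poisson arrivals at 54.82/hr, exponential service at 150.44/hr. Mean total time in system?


W = 1/(μ−λ) = 1/(150.44 − 54.82) = 1/95.62 = 0.01046 hr

Final: 0.01046 hr


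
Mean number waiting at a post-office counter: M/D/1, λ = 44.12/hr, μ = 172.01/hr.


ρ = 44.12/172.01 = 0.2565
M/D/1: Lq = ρ²/(2(1−ρ)) = 0.06579/(2·0.7435) = 0.04424

Final: 0.04424


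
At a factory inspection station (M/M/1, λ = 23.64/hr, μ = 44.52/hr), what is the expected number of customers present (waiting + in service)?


ρ = λ/μ = 23.64/44.52 = 0.5310
L = ρ/(1−ρ) = 0.5310/(1 − 0.5310) = 0.5310/0.4690 = 1.1322

Final: 1.1322


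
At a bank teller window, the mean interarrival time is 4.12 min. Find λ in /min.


λ = 1/(interarrival time) in consistent units.
1 minute = 1 min, so λ = 1/4.12 = 0.2427 per minute

Final: 0.2427 /min


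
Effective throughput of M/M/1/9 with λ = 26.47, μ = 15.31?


ρ = 1.7289; P_K = (1−ρ)ρ^9/(1−ρ^10) = 0.423383
λ_eff = λ(1 − P_K) = 26.47·(1 − 0.423383) = 26.47·0.576617 = 15.2630 /hr

Final: 15.2630 /hr


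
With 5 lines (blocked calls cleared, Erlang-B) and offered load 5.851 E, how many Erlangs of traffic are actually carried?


B(5,5.851) = 0.349870 (Erlang-B)
Carried load = a(1 − B) = 5.851·(1 − 0.349870) = 5.851·0.650130 = 3.8039 E

Final: 3.8039 Erlangs


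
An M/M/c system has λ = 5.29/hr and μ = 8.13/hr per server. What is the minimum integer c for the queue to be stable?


Stability requires cμ > λ ⇔ c > λ/μ.
λ/μ = 5.29/8.13 = 0.6507
Minimum integer c = ⌊0.6507⌋ + 1 = 1
Check: 1·8.13 = 8.13 > 5.29, while 0·8.13 = 0.00 ≤ 5.29

Final: 1 servers


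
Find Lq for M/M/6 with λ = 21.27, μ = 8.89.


a = λ/μ = 2.3926; ρ = a/6 = 0.3988
P₀ = 0.090996
Lq = P₀·a^c·ρ / (c!·(1−ρ)²) = 0.090996·187.58339·0.3988/(720·0.36149)
= 0.02615

Final: 0.02615


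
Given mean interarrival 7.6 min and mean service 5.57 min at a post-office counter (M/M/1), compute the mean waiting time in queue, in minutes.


λ = 60/7.6 = 7.8947 /hr
μ = 60/5.57 = 10.7720 /hr
ρ = λ/μ = 7.8947/10.7720 = 0.7329
Wq = ρ/(μ−λ) = 0.7329/(10.7720−7.8947) = 0.25472 hr
In minutes: 0.25472·60 = 15.283 min

Final: 15.283 min


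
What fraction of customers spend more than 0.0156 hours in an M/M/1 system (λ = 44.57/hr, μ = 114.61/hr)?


W ~ Exponential(μ−λ) for M/M/1.
μ − λ = 114.61 − 44.57 = 70.0400
P(W > t) = e^{−(μ−λ)t} = e^{−1.0926} = 0.335335

Final: 0.335335


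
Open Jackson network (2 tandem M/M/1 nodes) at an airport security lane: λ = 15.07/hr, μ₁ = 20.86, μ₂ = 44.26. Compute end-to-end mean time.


Each node sees arrival rate λ = 15.07/hr (tandem ⇒ throughput preserved).
W₁ = 1/(μ₁−λ) = 1/(20.86−15.07) = 0.17271 hr
W₂ = 1/(μ₂−λ) = 1/(44.26−15.07) = 0.03426 hr
W_total = W₁ + W₂ = 0.17271 + 0.03426 = 0.20697 hr

Final: 0.20697 hr


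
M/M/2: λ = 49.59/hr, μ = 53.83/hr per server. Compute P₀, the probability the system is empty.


a = λ/μ = 49.59/53.83 = 0.9212; ρ = a/c = 0.4606
Σ_{k=0}^{1} a^k/k! (terms k=0..1) = 1.00000 + 0.92123 = 1.92123
Tail: a^2/(2!(1−ρ)) = 0.84867/(2·0.5394) = 0.78671
P₀ = 1/(1.92123 + 0.78671) = 1/2.70794 = 0.369285

Final: 0.369285


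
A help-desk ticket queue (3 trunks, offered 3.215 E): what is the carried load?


B(3,3.215) = 0.371173 (Erlang-B)
Carried load = a(1 − B) = 3.215·(1 − 0.371173) = 3.215·0.628827 = 2.0217 E

Final: 2.0217 Erlangs


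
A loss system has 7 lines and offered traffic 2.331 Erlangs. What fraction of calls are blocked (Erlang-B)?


B(c,a) = (a^c/c!) / Σ_{k=0}^{c} a^k/k!
a^7/7! = 0.074193
Σ terms (k=0..7): 1.00000 + 2.33100 + 2.71678 + 2.11094 + 1.23015 + 0.57350 + 0.22280 + 0.07419 = 10.259360
B = 0.074193/10.259360 = 0.007232

Final: 0.007232


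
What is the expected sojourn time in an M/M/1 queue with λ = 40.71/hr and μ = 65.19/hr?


W = 1/(μ−λ) = 1/(65.19 − 40.71) = 1/24.48 = 0.04085 hr

Final: 0.04085 hr


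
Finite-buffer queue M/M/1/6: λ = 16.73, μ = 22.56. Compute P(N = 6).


ρ = λ/μ = 16.73/22.56 = 0.7416
P_K = (1−ρ)ρ^K/(1−ρ^(K+1)) = (0.2584·0.166319)/(1 − 0.123338)
= 0.042980/0.876662 = 0.049027

Final: 0.049027


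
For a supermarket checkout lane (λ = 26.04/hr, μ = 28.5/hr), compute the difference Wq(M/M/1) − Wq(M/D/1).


ρ = 26.04/28.5 = 0.9137
Wq(M/M/1) = ρ/(μ−λ) = 0.9137/2.46 = 0.37142 hr
Wq(M/D/1) = ρ/(2(μ−λ)) = 0.18571 hr
Savings = 0.37142 − 0.18571 = 0.18571 hr

Final: 0.18571 hr


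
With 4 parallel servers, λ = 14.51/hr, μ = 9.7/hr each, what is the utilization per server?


ρ = λ/(cμ) = 14.51/(4·9.7) = 14.51/38.80 = 0.3740

Final: 0.3740


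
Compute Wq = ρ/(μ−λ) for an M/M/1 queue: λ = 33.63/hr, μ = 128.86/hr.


ρ = 33.63/128.86 = 0.2610
Wq = ρ/(μ−λ) = 0.2610/(128.86 − 33.63) = 0.2610/95.23 = 0.002741 hr

Final: 0.002741 hr


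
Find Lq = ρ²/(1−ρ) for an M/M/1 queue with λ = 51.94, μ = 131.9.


ρ = 51.94/131.9 = 0.3938
Lq = ρ²/(1−ρ) = 0.1551/0.6062 = 0.2558

Final: 0.2558


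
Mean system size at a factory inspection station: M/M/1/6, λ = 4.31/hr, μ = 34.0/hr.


ρ = 4.31/34.0 = 0.1268
L = ρ[1 − (K+1)ρ^K + Kρ^(K+1)] / [(1−ρ)(1−ρ^(K+1))]
Numerator: 0.1268·(1 − 7·0.000004149 + 6·0.0000005260) = 0.126761
Denominator: (0.8732)·(0.999999) = 0.873235
L = 0.126761/0.873235 = 0.1452

Final: 0.1452


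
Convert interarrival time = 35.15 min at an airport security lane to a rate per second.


λ = 1/(interarrival time) in consistent units.
1 second = 0.0166667 min, so λ = 0.0166667/35.15 = 0.0004742 per second

Final: 0.0004742 /sec


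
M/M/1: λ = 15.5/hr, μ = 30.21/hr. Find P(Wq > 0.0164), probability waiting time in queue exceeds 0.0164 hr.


ρ = 15.5/30.21 = 0.5131
P(Wq > t) = ρ·e^{−(μ−λ)t} = 0.5131·e^{−0.2412}
= 0.5131·0.785650 = 0.403097

Final: 0.403097


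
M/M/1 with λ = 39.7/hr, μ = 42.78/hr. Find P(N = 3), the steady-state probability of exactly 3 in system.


ρ = 39.7/42.78 = 0.9280
P_n = (1−ρ)·ρ^n = (1 − 0.9280)·0.9280^3 = 0.07200·0.799188 = 0.057539

Final: 0.057539


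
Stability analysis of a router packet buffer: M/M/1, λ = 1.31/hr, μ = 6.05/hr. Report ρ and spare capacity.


Total capacity cμ = 1·6.05 = 6.05/hr
ρ = λ/(cμ) = 1.31/6.05 = 0.2165
Stable ⇔ ρ < 1: YES
Spare capacity = cμ − λ = 6.05 − 1.31 = 4.74/hr

Final: ρ = 0.2165; stable; margin = 4.74/hr


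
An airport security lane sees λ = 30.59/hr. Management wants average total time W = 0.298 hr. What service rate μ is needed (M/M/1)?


W = 1/(μ−λ) ⇒ μ − λ = 1/W = 1/0.298 = 3.3557
μ = λ + 1/W = 30.59 + 3.3557 = 33.9457 per hr

Final: 33.9457 /hr


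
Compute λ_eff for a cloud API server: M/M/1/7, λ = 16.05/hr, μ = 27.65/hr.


ρ = 0.5805; P_K = (1−ρ)ρ^7/(1−ρ^8) = 0.009437
λ_eff = λ(1 − P_K) = 16.05·(1 − 0.009437) = 16.05·0.990563 = 15.8985 /hr

Final: 15.8985 /hr


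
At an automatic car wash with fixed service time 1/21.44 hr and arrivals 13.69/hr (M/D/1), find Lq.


ρ = 13.69/21.44 = 0.6385
M/D/1: Lq = ρ²/(2(1−ρ)) = 0.4077/(2·0.3615) = 0.56396

Final: 0.56396


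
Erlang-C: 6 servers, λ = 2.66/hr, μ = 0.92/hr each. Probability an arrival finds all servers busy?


a = λ/μ = 2.8913; ρ = a/6 = 0.4819
P₀ = 0.054761 (from M/M/c formula)
C(c,a) = [a^c/(c!(1−ρ))]·P₀ = [584.20175/(720·0.5181)]·0.054761
= 1.56604·0.054761 = 0.085758

Final: 0.085758


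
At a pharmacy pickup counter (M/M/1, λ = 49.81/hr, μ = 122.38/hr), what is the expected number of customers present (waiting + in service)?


ρ = λ/μ = 49.81/122.38 = 0.4070
L = ρ/(1−ρ) = 0.4070/(1 − 0.4070) = 0.4070/0.5930 = 0.6864

Final: 0.6864


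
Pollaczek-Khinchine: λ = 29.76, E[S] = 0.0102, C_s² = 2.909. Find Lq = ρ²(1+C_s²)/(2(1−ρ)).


ρ = λ·E[S] = 29.76·0.0102 = 0.3036
Lq = ρ²(1+C_s²)/(2(1−ρ)) = 0.09214·(1+2.909)/(2·0.6964)
= 0.09214·3.9090/1.3929 = 0.25859

Final: 0.25859


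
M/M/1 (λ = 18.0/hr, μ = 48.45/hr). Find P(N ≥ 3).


ρ = 18.0/48.45 = 0.3715
P(N ≥ n) = ρ^n = 0.3715^3 = 0.051279

Final: 0.051279


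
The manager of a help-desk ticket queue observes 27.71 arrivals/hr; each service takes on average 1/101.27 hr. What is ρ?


ρ = λ/μ = 27.71/101.27 = 0.2736

Final: 0.2736


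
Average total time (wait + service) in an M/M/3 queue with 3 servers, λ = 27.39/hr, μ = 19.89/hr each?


a = 1.3771; ρ = 0.4590; P₀ = 0.242144
Lq = P₀·a^c·ρ/(c!(1−ρ)²) = 0.16530
Wq = Lq/λ = 0.16530/27.39 = 0.006035 hr
W = Wq + 1/μ = 0.006035 + 0.05028 = 0.05631 hr

Final: 0.05631 hr


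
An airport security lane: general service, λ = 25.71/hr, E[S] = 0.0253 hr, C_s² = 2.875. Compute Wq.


ρ = λ·E[S] = 25.71·0.0253 = 0.6505
E[S²] = E[S]²(1+C_s²) = 0.0253²·(1+2.875) = 0.002480
Wq = λ·E[S²]/(2(1−ρ)) = 25.71·0.002480/(2·0.3495) = 0.09122 hr

Final: 0.09122 hr


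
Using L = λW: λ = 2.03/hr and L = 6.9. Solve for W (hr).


W = L/λ = 6.9/2.03 = 3.3990 hr

Final: 3.3990 hr


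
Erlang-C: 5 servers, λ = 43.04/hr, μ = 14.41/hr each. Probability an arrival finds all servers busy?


a = λ/μ = 2.9868; ρ = a/5 = 0.5974
P₀ = 0.047339 (from M/M/c formula)
C(c,a) = [a^c/(c!(1−ρ))]·P₀ = [237.70669/(120·0.4026)]·0.047339
= 4.91979·0.047339 = 0.232899

Final: 0.232899


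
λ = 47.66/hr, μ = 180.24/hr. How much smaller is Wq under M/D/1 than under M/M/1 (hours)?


ρ = 47.66/180.24 = 0.2644
Wq(M/M/1) = ρ/(μ−λ) = 0.2644/132.58 = 0.001994 hr
Wq(M/D/1) = ρ/(2(μ−λ)) = 0.0009972 hr
Savings = 0.001994 − 0.0009972 = 0.0009972 hr

Final: 0.0009972 hr


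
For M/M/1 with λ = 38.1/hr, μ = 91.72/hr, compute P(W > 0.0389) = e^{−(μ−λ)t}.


W ~ Exponential(μ−λ) for M/M/1.
μ − λ = 91.72 − 38.1 = 53.6200
P(W > t) = e^{−(μ−λ)t} = e^{−2.0858} = 0.124205

Final: 0.124205


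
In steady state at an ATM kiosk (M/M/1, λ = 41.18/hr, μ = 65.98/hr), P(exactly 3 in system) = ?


ρ = 41.18/65.98 = 0.6241
P_n = (1−ρ)·ρ^n = (1 − 0.6241)·0.6241^3 = 0.3759·0.243121 = 0.091382

Final: 0.091382


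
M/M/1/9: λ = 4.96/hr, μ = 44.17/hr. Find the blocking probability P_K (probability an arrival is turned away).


ρ = λ/μ = 4.96/44.17 = 0.1123
P_K = (1−ρ)ρ^K/(1−ρ^(K+1)) = (0.8877·0.000000002839)/(1 − 3.188e-10)
= 0.000000002520/1.000000 = 0.000000002520

Final: 0.000000002520


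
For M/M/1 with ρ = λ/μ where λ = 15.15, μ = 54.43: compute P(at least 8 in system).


ρ = 15.15/54.43 = 0.2783
P(N ≥ n) = ρ^n = 0.2783^8 = 0.00003602

Final: 0.00003602


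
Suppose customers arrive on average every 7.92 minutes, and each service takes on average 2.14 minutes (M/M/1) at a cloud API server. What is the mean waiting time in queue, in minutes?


λ = 60/7.92 = 7.5758 /hr
μ = 60/2.14 = 28.0374 /hr
ρ = λ/μ = 7.5758/28.0374 = 0.2702
Wq = ρ/(μ−λ) = 0.2702/(28.0374−7.5758) = 0.01321 hr
In minutes: 0.01321·60 = 0.7923 min

Final: 0.7923 min


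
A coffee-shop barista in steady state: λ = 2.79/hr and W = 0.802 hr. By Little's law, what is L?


L = λW = 2.79·0.802 = 2.2376

Final: 2.2376


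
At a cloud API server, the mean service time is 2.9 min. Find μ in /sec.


μ = 1/(service time) in consistent units.
1 second = 0.0166667 min, so μ = 0.0166667/2.9 = 0.005747 per second

Final: 0.005747 /sec


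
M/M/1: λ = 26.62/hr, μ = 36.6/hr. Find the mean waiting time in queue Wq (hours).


ρ = 26.62/36.6 = 0.7273
Wq = ρ/(μ−λ) = 0.7273/(36.6 − 26.62) = 0.7273/9.98 = 0.07288 hr

Final: 0.07288 hr


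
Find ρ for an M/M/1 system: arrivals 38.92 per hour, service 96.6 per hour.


ρ = λ/μ = 38.92/96.6 = 0.4029

Final: 0.4029


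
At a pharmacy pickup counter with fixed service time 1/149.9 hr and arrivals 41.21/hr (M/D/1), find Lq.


ρ = 41.21/149.9 = 0.2749
M/D/1: Lq = ρ²/(2(1−ρ)) = 0.07558/(2·0.7251) = 0.05212

Final: 0.05212


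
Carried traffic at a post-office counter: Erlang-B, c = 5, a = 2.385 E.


B(5,2.385) = 0.061354 (Erlang-B)
Carried load = a(1 − B) = 2.385·(1 − 0.061354) = 2.385·0.938646 = 2.2387 E

Final: 2.2387 Erlangs


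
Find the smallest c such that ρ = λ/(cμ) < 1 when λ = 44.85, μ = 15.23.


Stability requires cμ > λ ⇔ c > λ/μ.
λ/μ = 44.85/15.23 = 2.9448
Minimum integer c = ⌊2.9448⌋ + 1 = 3
Check: 3·15.23 = 45.69 > 44.85, while 2·15.23 = 30.46 ≤ 44.85

Final: 3 servers


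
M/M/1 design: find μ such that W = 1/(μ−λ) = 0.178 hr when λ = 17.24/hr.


W = 1/(μ−λ) ⇒ μ − λ = 1/W = 1/0.178 = 5.6180
μ = λ + 1/W = 17.24 + 5.6180 = 22.8580 per hr

Final: 22.8580 /hr


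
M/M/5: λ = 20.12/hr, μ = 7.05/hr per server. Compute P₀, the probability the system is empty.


a = λ/μ = 20.12/7.05 = 2.8539; ρ = a/c = 0.5708
Σ_{k=0}^{4} a^k/k! (terms k=0..4) = 1.00000 + 2.85390 + 4.07237 + 3.87405 + 2.76404 = 14.56437
Tail: a^5/(5!(1−ρ)) = 189.31904/(120·0.4292) = 3.67564
P₀ = 1/(14.56437 + 3.67564) = 1/18.24001 = 0.054825

Final: 0.054825


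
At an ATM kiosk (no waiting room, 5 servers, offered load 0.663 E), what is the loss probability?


B(c,a) = (a^c/c!) / Σ_{k=0}^{c} a^k/k!
a^5/5! = 0.001068
Σ terms (k=0..5): 1.00000 + 0.66300 + 0.21978 + 0.04857 + 0.008051 + 0.001068 = 1.940475
B = 0.001068/1.940475 = 0.0005501

Final: 0.0005501


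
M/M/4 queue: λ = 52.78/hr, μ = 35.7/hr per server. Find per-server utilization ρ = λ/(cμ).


ρ = λ/(cμ) = 52.78/(4·35.7) = 52.78/142.80 = 0.3696

Final: 0.3696


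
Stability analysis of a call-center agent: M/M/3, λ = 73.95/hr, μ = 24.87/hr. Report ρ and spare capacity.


Total capacity cμ = 3·24.87 = 74.61/hr
ρ = λ/(cμ) = 73.95/74.61 = 0.9912
Stable ⇔ ρ < 1: YES
Spare capacity = cμ − λ = 74.61 − 73.95 = 0.66/hr

Final: ρ = 0.9912; stable; margin = 0.66/hr


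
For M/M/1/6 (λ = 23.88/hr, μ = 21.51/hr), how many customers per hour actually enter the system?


ρ = 1.1102; P_K = (1−ρ)ρ^6/(1−ρ^7) = 0.191266
λ_eff = λ(1 − P_K) = 23.88·(1 − 0.191266) = 23.88·0.808734 = 19.3126 /hr

Final: 19.3126 /hr


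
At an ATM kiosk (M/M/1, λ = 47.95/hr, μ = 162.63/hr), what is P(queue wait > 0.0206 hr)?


ρ = 47.95/162.63 = 0.2948
P(Wq > t) = ρ·e^{−(μ−λ)t} = 0.2948·e^{−2.3624}
= 0.2948·0.094193 = 0.027772

Final: 0.027772


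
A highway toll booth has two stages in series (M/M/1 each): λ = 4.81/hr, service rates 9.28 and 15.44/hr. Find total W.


Each node sees arrival rate λ = 4.81/hr (tandem ⇒ throughput preserved).
W₁ = 1/(μ₁−λ) = 1/(9.28−4.81) = 0.22371 hr
W₂ = 1/(μ₂−λ) = 1/(15.44−4.81) = 0.09407 hr
W_total = W₁ + W₂ = 0.22371 + 0.09407 = 0.31779 hr

Final: 0.31779 hr


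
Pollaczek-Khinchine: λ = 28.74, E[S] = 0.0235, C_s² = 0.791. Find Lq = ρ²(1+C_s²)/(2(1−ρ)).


ρ = λ·E[S] = 28.74·0.0235 = 0.6754
Lq = ρ²(1+C_s²)/(2(1−ρ)) = 0.4562·(1+0.791)/(2·0.3246)
= 0.4562·1.7910/0.6492 = 1.25838

Final: 1.25838


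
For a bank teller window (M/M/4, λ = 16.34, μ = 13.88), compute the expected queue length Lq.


a = λ/μ = 1.1772; ρ = a/4 = 0.2943
P₀ = 0.307173
Lq = P₀·a^c·ρ / (c!·(1−ρ)²) = 0.307173·1.92066·0.2943/(24·0.49800)
= 0.01453

Final: 0.01453


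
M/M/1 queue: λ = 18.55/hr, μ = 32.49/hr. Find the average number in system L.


ρ = λ/μ = 18.55/32.49 = 0.5709
L = ρ/(1−ρ) = 0.5709/(1 − 0.5709) = 0.5709/0.4291 = 1.3307

Final: 1.3307


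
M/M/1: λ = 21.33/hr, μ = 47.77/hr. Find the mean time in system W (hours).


W = 1/(μ−λ) = 1/(47.77 − 21.33) = 1/26.44 = 0.03782 hr

Final: 0.03782 hr


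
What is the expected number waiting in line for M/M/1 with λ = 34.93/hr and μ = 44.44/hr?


ρ = 34.93/44.44 = 0.7860
Lq = ρ²/(1−ρ) = 0.6178/0.2140 = 2.8870

Final: 2.8870


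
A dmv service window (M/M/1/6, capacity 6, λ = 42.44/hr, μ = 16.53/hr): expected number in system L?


ρ = 42.44/16.53 = 2.5675
L = ρ[1 − (K+1)ρ^K + Kρ^(K+1)] / [(1−ρ)(1−ρ^(K+1))]
Numerator: 2.5675·(1 − 7·286.427775 + 6·735.389884) = 6183.312560
Denominator: (-1.5675)·(-734.389884) = 1151.121712
L = 6183.312560/1151.121712 = 5.3716

Final: 5.3716


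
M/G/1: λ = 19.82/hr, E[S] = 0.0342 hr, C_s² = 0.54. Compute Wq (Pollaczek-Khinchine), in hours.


ρ = λ·E[S] = 19.82·0.0342 = 0.6778
E[S²] = E[S]²(1+C_s²) = 0.0342²·(1+0.54) = 0.001801
Wq = λ·E[S²]/(2(1−ρ)) = 19.82·0.001801/(2·0.3222) = 0.05541 hr

Final: 0.05541 hr


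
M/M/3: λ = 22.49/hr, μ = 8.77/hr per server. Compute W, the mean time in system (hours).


a = 2.5644; ρ = 0.8548; P₀ = 0.038152
Lq = P₀·a^c·ρ/(c!(1−ρ)²) = 4.34825
Wq = Lq/λ = 4.34825/22.49 = 0.19334 hr
W = Wq + 1/μ = 0.19334 + 0.11403 = 0.30737 hr

Final: 0.30737 hr


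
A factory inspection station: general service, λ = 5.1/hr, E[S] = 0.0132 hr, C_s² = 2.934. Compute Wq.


ρ = λ·E[S] = 5.1·0.0132 = 0.06732
E[S²] = E[S]²(1+C_s²) = 0.0132²·(1+2.934) = 0.0006855
Wq = λ·E[S²]/(2(1−ρ)) = 5.1·0.0006855/(2·0.9327) = 0.001874 hr

Final: 0.001874 hr


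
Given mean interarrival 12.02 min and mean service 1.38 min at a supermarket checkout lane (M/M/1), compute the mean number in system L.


λ = 60/12.02 = 4.9917 /hr
μ = 60/1.38 = 43.4783 /hr
ρ = λ/μ = 4.9917/43.4783 = 0.1148
L = ρ/(1−ρ) = 0.1148/0.8852 = 0.1297

Final: 0.1297


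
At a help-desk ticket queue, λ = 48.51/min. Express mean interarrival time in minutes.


Mean interarrival time = 1/λ = 1/48.51 minute = 0.02061 minute
In minutes: 0.02061 × 1 = 0.02061 min

Final: 0.02061 min


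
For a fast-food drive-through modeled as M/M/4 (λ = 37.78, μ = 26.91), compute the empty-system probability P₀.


a = λ/μ = 37.78/26.91 = 1.4039; ρ = a/c = 0.3510
Σ_{k=0}^{3} a^k/k! (terms k=0..3) = 1.00000 + 1.40394 + 0.98552 + 0.46120 = 3.85067
Tail: a^4/(4!(1−ρ)) = 3.88502/(24·0.6490) = 0.24942
P₀ = 1/(3.85067 + 0.24942) = 1/4.10008 = 0.243897

Final: 0.243897


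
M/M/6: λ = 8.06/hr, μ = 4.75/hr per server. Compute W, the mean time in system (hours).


a = 1.6968; ρ = 0.2828; P₀ = 0.183162
Lq = P₀·a^c·ρ/(c!(1−ρ)²) = 0.003339
Wq = Lq/λ = 0.003339/8.06 = 0.0004142 hr
W = Wq + 1/μ = 0.0004142 + 0.21053 = 0.21094 hr

Final: 0.21094 hr


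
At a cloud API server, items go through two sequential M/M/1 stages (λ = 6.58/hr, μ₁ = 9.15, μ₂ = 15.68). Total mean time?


Each node sees arrival rate λ = 6.58/hr (tandem ⇒ throughput preserved).
W₁ = 1/(μ₁−λ) = 1/(9.15−6.58) = 0.38911 hr
W₂ = 1/(μ₂−λ) = 1/(15.68−6.58) = 0.10989 hr
W_total = W₁ + W₂ = 0.38911 + 0.10989 = 0.49900 hr

Final: 0.49900 hr


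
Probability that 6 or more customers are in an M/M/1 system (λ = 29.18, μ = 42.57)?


ρ = 29.18/42.57 = 0.6855
P(N ≥ n) = ρ^n = 0.6855^6 = 0.103727

Final: 0.103727


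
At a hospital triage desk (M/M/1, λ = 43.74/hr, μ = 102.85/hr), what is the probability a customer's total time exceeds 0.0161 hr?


W ~ Exponential(μ−λ) for M/M/1.
μ − λ = 102.85 − 43.74 = 59.1100
P(W > t) = e^{−(μ−λ)t} = e^{−0.9517} = 0.386095

Final: 0.386095


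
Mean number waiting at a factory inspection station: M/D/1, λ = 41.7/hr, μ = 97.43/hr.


ρ = 41.7/97.43 = 0.4280
M/D/1: Lq = ρ²/(2(1−ρ)) = 0.1832/(2·0.5720) = 0.16013

Final: 0.16013


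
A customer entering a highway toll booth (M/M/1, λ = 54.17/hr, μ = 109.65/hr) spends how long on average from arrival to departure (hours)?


W = 1/(μ−λ) = 1/(109.65 − 54.17) = 1/55.48 = 0.01802 hr

Final: 0.01802 hr


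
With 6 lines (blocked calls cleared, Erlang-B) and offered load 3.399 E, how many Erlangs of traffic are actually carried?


B(6,3.399) = 0.075937 (Erlang-B)
Carried load = a(1 − B) = 3.399·(1 − 0.075937) = 3.399·0.924063 = 3.1409 E

Final: 3.1409 Erlangs


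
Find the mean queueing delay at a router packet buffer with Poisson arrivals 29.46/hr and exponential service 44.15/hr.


ρ = 29.46/44.15 = 0.6673
Wq = ρ/(μ−λ) = 0.6673/(44.15 − 29.46) = 0.6673/14.69 = 0.04542 hr

Final: 0.04542 hr


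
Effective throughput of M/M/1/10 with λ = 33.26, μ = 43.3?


ρ = 0.7681; P_K = (1−ρ)ρ^10/(1−ρ^11) = 0.017544
λ_eff = λ(1 − P_K) = 33.26·(1 − 0.017544) = 33.26·0.982456 = 32.6765 /hr

Final: 32.6765 /hr


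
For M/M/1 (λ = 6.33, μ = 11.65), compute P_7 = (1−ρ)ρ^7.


ρ = 6.33/11.65 = 0.5433
P_n = (1−ρ)·ρ^n = (1 − 0.5433)·0.5433^7 = 0.4567·0.013981 = 0.006385

Final: 0.006385


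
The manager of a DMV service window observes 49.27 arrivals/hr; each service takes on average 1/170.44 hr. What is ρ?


ρ = λ/μ = 49.27/170.44 = 0.2891

Final: 0.2891


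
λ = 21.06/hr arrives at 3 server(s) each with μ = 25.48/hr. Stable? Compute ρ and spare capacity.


Total capacity cμ = 3·25.48 = 76.44/hr
ρ = λ/(cμ) = 21.06/76.44 = 0.2755
Stable ⇔ ρ < 1: YES
Spare capacity = cμ − λ = 76.44 − 21.06 = 55.38/hr

Final: ρ = 0.2755; stable; margin = 55.38/hr


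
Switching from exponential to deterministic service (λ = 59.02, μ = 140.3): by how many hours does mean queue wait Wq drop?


ρ = 59.02/140.3 = 0.4207
Wq(M/M/1) = ρ/(μ−λ) = 0.4207/81.28 = 0.005176 hr
Wq(M/D/1) = ρ/(2(μ−λ)) = 0.002588 hr
Savings = 0.005176 − 0.002588 = 0.002588 hr

Final: 0.002588 hr


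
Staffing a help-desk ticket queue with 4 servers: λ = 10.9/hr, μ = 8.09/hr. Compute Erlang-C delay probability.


a = λ/μ = 1.3473; ρ = a/4 = 0.3368
P₀ = 0.258418 (from M/M/c formula)
C(c,a) = [a^c/(c!(1−ρ))]·P₀ = [3.29543/(24·0.6632)]·0.258418
= 0.20705·0.258418 = 0.053506

Final: 0.053506


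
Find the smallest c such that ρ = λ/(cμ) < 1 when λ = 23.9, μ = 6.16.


Stability requires cμ > λ ⇔ c > λ/μ.
λ/μ = 23.9/6.16 = 3.8799
Minimum integer c = ⌊3.8799⌋ + 1 = 4
Check: 4·6.16 = 24.64 > 23.9, while 3·6.16 = 18.48 ≤ 23.9

Final: 4 servers


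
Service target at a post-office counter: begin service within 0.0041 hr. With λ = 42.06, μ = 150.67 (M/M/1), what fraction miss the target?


ρ = 42.06/150.67 = 0.2792
P(Wq > t) = ρ·e^{−(μ−λ)t} = 0.2792·e^{−0.4453}
= 0.2792·0.640631 = 0.178834

Final: 0.178834


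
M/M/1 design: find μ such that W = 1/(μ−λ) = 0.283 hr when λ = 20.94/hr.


W = 1/(μ−λ) ⇒ μ − λ = 1/W = 1/0.283 = 3.5336
μ = λ + 1/W = 20.94 + 3.5336 = 24.4736 per hr

Final: 24.4736 /hr


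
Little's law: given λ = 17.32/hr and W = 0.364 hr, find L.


L = λW = 17.32·0.364 = 6.3045

Final: 6.3045


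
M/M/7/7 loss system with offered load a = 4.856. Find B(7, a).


B(c,a) = (a^c/c!) / Σ_{k=0}^{c} a^k/k!
a^7/7! = 12.633399
Σ terms (k=0..7): 1.00000 + 4.85600 + 11.79037 + 19.08468 + 23.16880 + 22.50153 + 18.21124 + 12.63340 = 113.246016
B = 12.633399/113.246016 = 0.111557

Final: 0.111557


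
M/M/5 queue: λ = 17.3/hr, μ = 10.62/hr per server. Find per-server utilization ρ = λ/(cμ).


ρ = λ/(cμ) = 17.3/(5·10.62) = 17.3/53.10 = 0.3258

Final: 0.3258


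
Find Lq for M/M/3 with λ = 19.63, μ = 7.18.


a = λ/μ = 2.7340; ρ = a/3 = 0.9113
P₀ = 0.021795
Lq = P₀·a^c·ρ / (c!·(1−ρ)²) = 0.021795·20.43561·0.9113/(6·0.007863)
= 8.60391

Final: 8.60391


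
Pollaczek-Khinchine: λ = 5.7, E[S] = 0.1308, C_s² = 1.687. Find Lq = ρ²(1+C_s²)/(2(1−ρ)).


ρ = λ·E[S] = 5.7·0.1308 = 0.7456
Lq = ρ²(1+C_s²)/(2(1−ρ)) = 0.5559·(1+1.687)/(2·0.2544)
= 0.5559·2.6870/0.5089 = 2.93506

Final: 2.93506


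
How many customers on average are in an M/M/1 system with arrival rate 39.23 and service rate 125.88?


ρ = λ/μ = 39.23/125.88 = 0.3116
L = ρ/(1−ρ) = 0.3116/(1 − 0.3116) = 0.3116/0.6884 = 0.4527

Final: 0.4527


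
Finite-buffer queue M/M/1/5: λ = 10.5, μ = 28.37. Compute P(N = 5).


ρ = λ/μ = 10.5/28.37 = 0.3701
P_K = (1−ρ)ρ^K/(1−ρ^(K+1)) = (0.6299·0.006945)/(1 − 0.002570)
= 0.004374/0.997430 = 0.004386

Final: 0.004386


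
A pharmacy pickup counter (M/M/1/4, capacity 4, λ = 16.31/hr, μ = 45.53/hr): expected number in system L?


ρ = 16.31/45.53 = 0.3582
L = ρ[1 − (K+1)ρ^K + Kρ^(K+1)] / [(1−ρ)(1−ρ^(K+1))]
Numerator: 0.3582·(1 − 5·0.016467 + 4·0.005899) = 0.337183
Denominator: (0.6418)·(0.994101) = 0.637989
L = 0.337183/0.637989 = 0.5285

Final: 0.5285


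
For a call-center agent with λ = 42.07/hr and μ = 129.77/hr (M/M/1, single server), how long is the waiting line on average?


ρ = 42.07/129.77 = 0.3242
Lq = ρ²/(1−ρ) = 0.1051/0.6758 = 0.1555

Final: 0.1555


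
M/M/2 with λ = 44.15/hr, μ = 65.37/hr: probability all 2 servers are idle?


a = λ/μ = 44.15/65.37 = 0.6754; ρ = a/c = 0.3377
Σ_{k=0}^{1} a^k/k! (terms k=0..1) = 1.00000 + 0.67539 = 1.67539
Tail: a^2/(2!(1−ρ)) = 0.45615/(2·0.6623) = 0.34436
P₀ = 1/(1.67539 + 0.34436) = 1/2.01975 = 0.495111

Final: 0.495111


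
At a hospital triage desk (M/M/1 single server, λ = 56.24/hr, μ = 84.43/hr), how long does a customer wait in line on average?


ρ = 56.24/84.43 = 0.6661
Wq = ρ/(μ−λ) = 0.6661/(84.43 − 56.24) = 0.6661/28.19 = 0.02363 hr

Final: 0.02363 hr


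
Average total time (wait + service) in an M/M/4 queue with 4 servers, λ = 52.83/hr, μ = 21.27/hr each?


a = 2.4838; ρ = 0.6209; P₀ = 0.075156
Lq = P₀·a^c·ρ/(c!(1−ρ)²) = 0.51505
Wq = Lq/λ = 0.51505/52.83 = 0.009749 hr
W = Wq + 1/μ = 0.009749 + 0.04701 = 0.05676 hr

Final: 0.05676 hr


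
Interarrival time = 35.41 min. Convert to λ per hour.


λ = 1/(interarrival time) in consistent units.
1 hour = 60 min, so λ = 60/35.41 = 1.6944 per hour

Final: 1.6944 /hr


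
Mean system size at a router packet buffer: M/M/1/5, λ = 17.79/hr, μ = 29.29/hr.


ρ = 17.79/29.29 = 0.6074
L = ρ[1 − (K+1)ρ^K + Kρ^(K+1)] / [(1−ρ)(1−ρ^(K+1))]
Numerator: 0.6074·(1 − 6·0.082658 + 5·0.050204) = 0.458613
Denominator: (0.3926)·(0.949796) = 0.372914
L = 0.458613/0.372914 = 1.2298

Final: 1.2298


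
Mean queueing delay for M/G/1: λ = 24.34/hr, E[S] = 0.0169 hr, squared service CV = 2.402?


ρ = λ·E[S] = 24.34·0.0169 = 0.4113
E[S²] = E[S]²(1+C_s²) = 0.0169²·(1+2.402) = 0.0009716
Wq = λ·E[S²]/(2(1−ρ)) = 24.34·0.0009716/(2·0.5887) = 0.02009 hr

Final: 0.02009 hr


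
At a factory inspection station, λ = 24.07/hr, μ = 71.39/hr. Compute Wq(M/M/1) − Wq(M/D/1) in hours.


ρ = 24.07/71.39 = 0.3372
Wq(M/M/1) = ρ/(μ−λ) = 0.3372/47.32 = 0.007125 hr
Wq(M/D/1) = ρ/(2(μ−λ)) = 0.003563 hr
Savings = 0.007125 − 0.003563 = 0.003563 hr

Final: 0.003563 hr


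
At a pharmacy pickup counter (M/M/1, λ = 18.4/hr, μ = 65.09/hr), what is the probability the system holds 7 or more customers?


ρ = 18.4/65.09 = 0.2827
P(N ≥ n) = ρ^n = 0.2827^7 = 0.0001443

Final: 0.0001443


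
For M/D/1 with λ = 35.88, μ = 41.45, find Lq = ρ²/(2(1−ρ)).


ρ = 35.88/41.45 = 0.8656
M/D/1: Lq = ρ²/(2(1−ρ)) = 0.7493/(2·0.1344) = 2.78802

Final: 2.78802


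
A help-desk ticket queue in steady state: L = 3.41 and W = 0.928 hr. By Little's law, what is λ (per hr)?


λ = L/W = 3.41/0.928 = 3.6746 /hr

Final: 3.6746 /hr


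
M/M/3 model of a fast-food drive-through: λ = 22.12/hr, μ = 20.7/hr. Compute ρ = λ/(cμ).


ρ = λ/(cμ) = 22.12/(3·20.7) = 22.12/62.10 = 0.3562

Final: 0.3562


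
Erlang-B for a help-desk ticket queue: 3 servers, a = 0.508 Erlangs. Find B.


B(c,a) = (a^c/c!) / Σ_{k=0}^{c} a^k/k!
a^3/3! = 0.021849
Σ terms (k=0..3): 1.00000 + 0.50800 + 0.12903 + 0.02185 = 1.658881
B = 0.021849/1.658881 = 0.013171

Final: 0.013171


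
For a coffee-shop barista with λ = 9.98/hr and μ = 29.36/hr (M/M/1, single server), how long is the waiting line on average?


ρ = 9.98/29.36 = 0.3399
Lq = ρ²/(1−ρ) = 0.1155/0.6601 = 0.1750

Final: 0.1750


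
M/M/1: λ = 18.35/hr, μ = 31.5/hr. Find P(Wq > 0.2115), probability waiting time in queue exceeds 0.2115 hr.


ρ = 18.35/31.5 = 0.5825
P(Wq > t) = ρ·e^{−(μ−λ)t} = 0.5825·e^{−2.7812}
= 0.5825·0.061963 = 0.036096

Final: 0.036096


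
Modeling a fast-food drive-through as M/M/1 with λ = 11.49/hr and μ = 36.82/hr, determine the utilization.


ρ = λ/μ = 11.49/36.82 = 0.3121

Final: 0.3121


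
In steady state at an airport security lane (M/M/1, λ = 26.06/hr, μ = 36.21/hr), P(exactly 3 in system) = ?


ρ = 26.06/36.21 = 0.7197
P_n = (1−ρ)·ρ^n = (1 − 0.7197)·0.7197^3 = 0.2803·0.372767 = 0.104490

Final: 0.104490


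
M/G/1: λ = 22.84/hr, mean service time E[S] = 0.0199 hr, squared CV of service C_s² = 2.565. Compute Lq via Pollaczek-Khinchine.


ρ = λ·E[S] = 22.84·0.0199 = 0.4545
Lq = ρ²(1+C_s²)/(2(1−ρ)) = 0.2066·(1+2.565)/(2·0.5455)
= 0.2066·3.5650/1.0910 = 0.67507

Final: 0.67507


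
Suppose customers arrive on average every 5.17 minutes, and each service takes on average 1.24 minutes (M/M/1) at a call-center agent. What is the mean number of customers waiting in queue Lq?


λ = 60/5.17 = 11.6054 /hr
μ = 60/1.24 = 48.3871 /hr
ρ = λ/μ = 11.6054/48.3871 = 0.2398
Lq = ρ²/(1−ρ) = 0.05753/0.7602 = 0.07568

Final: 0.07568


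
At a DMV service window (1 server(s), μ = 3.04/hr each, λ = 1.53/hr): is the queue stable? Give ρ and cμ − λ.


Total capacity cμ = 1·3.04 = 3.04/hr
ρ = λ/(cμ) = 1.53/3.04 = 0.5033
Stable ⇔ ρ < 1: YES
Spare capacity = cμ − λ = 3.04 − 1.53 = 1.51/hr

Final: ρ = 0.5033; stable; margin = 1.51/hr


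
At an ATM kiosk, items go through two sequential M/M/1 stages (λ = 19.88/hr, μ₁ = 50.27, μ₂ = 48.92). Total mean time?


Each node sees arrival rate λ = 19.88/hr (tandem ⇒ throughput preserved).
W₁ = 1/(μ₁−λ) = 1/(50.27−19.88) = 0.03291 hr
W₂ = 1/(μ₂−λ) = 1/(48.92−19.88) = 0.03444 hr
W_total = W₁ + W₂ = 0.03291 + 0.03444 = 0.06734 hr

Final: 0.06734 hr


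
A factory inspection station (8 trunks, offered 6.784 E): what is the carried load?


B(8,6.784) = 0.166394 (Erlang-B)
Carried load = a(1 − B) = 6.784·(1 − 0.166394) = 6.784·0.833606 = 5.6552 E

Final: 5.6552 Erlangs


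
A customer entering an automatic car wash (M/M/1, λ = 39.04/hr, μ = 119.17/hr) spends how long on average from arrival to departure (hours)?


W = 1/(μ−λ) = 1/(119.17 − 39.04) = 1/80.13 = 0.01248 hr

Final: 0.01248 hr


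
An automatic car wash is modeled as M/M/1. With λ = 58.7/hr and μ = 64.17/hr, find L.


ρ = λ/μ = 58.7/64.17 = 0.9148
L = ρ/(1−ρ) = 0.9148/(1 − 0.9148) = 0.9148/0.08524 = 10.7313

Final: 10.7313


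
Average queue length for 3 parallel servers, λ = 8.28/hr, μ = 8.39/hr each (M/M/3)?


a = λ/μ = 0.9869; ρ = a/3 = 0.3290
P₀ = 0.368651
Lq = P₀·a^c·ρ / (c!·(1−ρ)²) = 0.368651·0.96118·0.3290/(6·0.45029)
= 0.04314

Final: 0.04314


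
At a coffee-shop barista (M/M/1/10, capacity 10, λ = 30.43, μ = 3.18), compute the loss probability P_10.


ρ = λ/μ = 30.43/3.18 = 9.5692
P_K = (1−ρ)ρ^K/(1−ρ^(K+1)) = (-8.5692·6437960736.978283)/(1 − 61606020511.399101)
= -55168059774.420815/-61606020510.399101 = 0.895498

Final: 0.895498


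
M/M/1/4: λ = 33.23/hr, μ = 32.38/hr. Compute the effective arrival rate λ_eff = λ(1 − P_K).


ρ = 1.0263; P_K = (1−ρ)ρ^4/(1−ρ^5) = 0.210497
λ_eff = λ(1 − P_K) = 33.23·(1 − 0.210497) = 33.23·0.789503 = 26.2352 /hr

Final: 26.2352 /hr


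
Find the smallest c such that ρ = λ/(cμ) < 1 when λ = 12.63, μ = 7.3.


Stability requires cμ > λ ⇔ c > λ/μ.
λ/μ = 12.63/7.3 = 1.7301
Minimum integer c = ⌊1.7301⌋ + 1 = 2
Check: 2·7.3 = 14.60 > 12.63, while 1·7.3 = 7.30 ≤ 12.63

Final: 2 servers


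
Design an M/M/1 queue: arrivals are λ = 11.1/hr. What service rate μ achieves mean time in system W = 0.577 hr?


W = 1/(μ−λ) ⇒ μ − λ = 1/W = 1/0.577 = 1.7331
μ = λ + 1/W = 11.1 + 1.7331 = 12.8331 per hr

Final: 12.8331 /hr


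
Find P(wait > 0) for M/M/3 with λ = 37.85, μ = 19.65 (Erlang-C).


a = λ/μ = 1.9262; ρ = a/3 = 0.6421
P₀ = 0.123317 (from M/M/c formula)
C(c,a) = [a^c/(c!(1−ρ))]·P₀ = [7.14677/(6·0.3579)]·0.123317
= 3.32782·0.123317 = 0.410378

Final: 0.410378


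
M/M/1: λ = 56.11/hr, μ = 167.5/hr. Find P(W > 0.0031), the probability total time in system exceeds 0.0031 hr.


W ~ Exponential(μ−λ) for M/M/1.
μ − λ = 167.5 − 56.11 = 111.3900
P(W > t) = e^{−(μ−λ)t} = e^{−0.3453} = 0.708002

Final: 0.708002


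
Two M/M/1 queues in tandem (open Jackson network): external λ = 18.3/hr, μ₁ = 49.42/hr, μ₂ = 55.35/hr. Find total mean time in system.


Each node sees arrival rate λ = 18.3/hr (tandem ⇒ throughput preserved).
W₁ = 1/(μ₁−λ) = 1/(49.42−18.3) = 0.03213 hr
W₂ = 1/(μ₂−λ) = 1/(55.35−18.3) = 0.02699 hr
W_total = W₁ + W₂ = 0.03213 + 0.02699 = 0.05912 hr

Final: 0.05912 hr


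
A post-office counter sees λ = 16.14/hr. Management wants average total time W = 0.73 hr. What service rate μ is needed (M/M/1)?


W = 1/(μ−λ) ⇒ μ − λ = 1/W = 1/0.73 = 1.3699
μ = λ + 1/W = 16.14 + 1.3699 = 17.5099 per hr

Final: 17.5099 /hr


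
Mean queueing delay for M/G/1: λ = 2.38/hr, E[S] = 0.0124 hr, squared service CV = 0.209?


ρ = λ·E[S] = 2.38·0.0124 = 0.02951
E[S²] = E[S]²(1+C_s²) = 0.0124²·(1+0.209) = 0.0001859
Wq = λ·E[S²]/(2(1−ρ)) = 2.38·0.0001859/(2·0.9705) = 0.0002279 hr

Final: 0.0002279 hr


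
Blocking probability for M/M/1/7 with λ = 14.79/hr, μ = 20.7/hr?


ρ = λ/μ = 14.79/20.7 = 0.7145
P_K = (1−ρ)ρ^K/(1−ρ^(K+1)) = (0.2855·0.095057)/(1 − 0.067918)
= 0.027140/0.932082 = 0.029117

Final: 0.029117


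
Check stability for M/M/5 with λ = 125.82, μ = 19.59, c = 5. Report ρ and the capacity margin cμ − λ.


Total capacity cμ = 5·19.59 = 97.95/hr
ρ = λ/(cμ) = 125.82/97.95 = 1.2845
Stable ⇔ ρ < 1: NO
Spare capacity = cμ − λ = 97.95 − 125.82 = -27.87/hr

Final: ρ = 1.2845; unstable; margin = -27.87/hr


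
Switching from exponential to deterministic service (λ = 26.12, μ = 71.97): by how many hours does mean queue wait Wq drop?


ρ = 26.12/71.97 = 0.3629
Wq(M/M/1) = ρ/(μ−λ) = 0.3629/45.85 = 0.007916 hr
Wq(M/D/1) = ρ/(2(μ−λ)) = 0.003958 hr
Savings = 0.007916 − 0.003958 = 0.003958 hr

Final: 0.003958 hr


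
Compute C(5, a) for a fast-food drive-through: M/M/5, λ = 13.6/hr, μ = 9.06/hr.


a = λ/μ = 1.5011; ρ = a/5 = 0.3002
P₀ = 0.222528 (from M/M/c formula)
C(c,a) = [a^c/(c!(1−ρ))]·P₀ = [7.62173/(120·0.6998)]·0.222528
= 0.09076·0.222528 = 0.020197

Final: 0.020197


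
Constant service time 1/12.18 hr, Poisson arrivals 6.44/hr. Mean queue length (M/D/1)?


ρ = 6.44/12.18 = 0.5287
M/D/1: Lq = ρ²/(2(1−ρ)) = 0.2796/(2·0.4713) = 0.29661

Final: 0.29661


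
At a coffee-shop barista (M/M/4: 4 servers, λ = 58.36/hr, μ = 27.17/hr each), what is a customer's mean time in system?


a = 2.1480; ρ = 0.5370; P₀ = 0.110839
Lq = P₀·a^c·ρ/(c!(1−ρ)²) = 0.24625
Wq = Lq/λ = 0.24625/58.36 = 0.004219 hr
W = Wq + 1/μ = 0.004219 + 0.03681 = 0.04102 hr

Final: 0.04102 hr


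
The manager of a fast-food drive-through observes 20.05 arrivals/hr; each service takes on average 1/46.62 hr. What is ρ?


ρ = λ/μ = 20.05/46.62 = 0.4301

Final: 0.4301
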